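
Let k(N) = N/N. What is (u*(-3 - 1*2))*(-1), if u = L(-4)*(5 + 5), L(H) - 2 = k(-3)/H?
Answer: 175/2 ≈ 87.500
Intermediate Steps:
k(N) = 1
L(H) = 2 + 1/H
u = 35/2 (u = (2 + 1/(-4))*(5 + 5) = (2 - 1/4)*10 = (7/4)*10 = 35/2 ≈ 17.500)
(u*(-3 - 1*2))*(-1) = (35*(-3 - 1*2)/2)*(-1) = (35*(-3 - 2)/2)*(-1) = ((35/2)*(-5))*(-1) = -175/2*(-1) = 175/2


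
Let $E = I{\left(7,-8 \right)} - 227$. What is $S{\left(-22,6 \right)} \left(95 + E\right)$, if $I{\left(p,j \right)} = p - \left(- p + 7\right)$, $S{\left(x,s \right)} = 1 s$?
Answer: $-750$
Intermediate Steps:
$S{\left(x,s \right)} = s$
$I{\left(p,j \right)} = -7 + 2 p$ ($I{\left(p,j \right)} = p - \left(7 - p\right) = p + \left(-7 + p\right) = -7 + 2 p$)
$E = -220$ ($E = \left(-7 + 2 \cdot 7\right) - 227 = \left(-7 + 14\right) - 227 = 7 - 227 = -220$)
$S{\left(-22,6 \right)} \left(95 + E\right) = 6 \left(95 - 220\right) = 6 \left(-125\right) = -750$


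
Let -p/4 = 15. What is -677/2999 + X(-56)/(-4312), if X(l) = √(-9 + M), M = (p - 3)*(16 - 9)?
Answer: -677/2999 - 15*I*√2/4312 ≈ -0.22574 - 0.0049196*I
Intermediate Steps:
p = -60 (p = -4*15 = -60)
M = -441 (M = (-60 - 3)*(16 - 9) = -63*7 = -441)
X(l) = 15*I*√2 (X(l) = √(-9 - 441) = √(-450) = 15*I*√2)
-677/2999 + X(-56)/(-4312) = -677/2999 + (15*I*√2)/(-4312) = -677*1/2999 + (15*I*√2)*(-1/4312) = -677/2999 - 15*I*√2/4312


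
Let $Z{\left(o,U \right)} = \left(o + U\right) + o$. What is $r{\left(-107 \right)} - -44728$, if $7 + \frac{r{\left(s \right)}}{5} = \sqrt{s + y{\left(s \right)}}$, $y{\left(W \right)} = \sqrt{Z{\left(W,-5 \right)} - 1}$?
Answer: $44693 + 5 \sqrt{-107 + 2 i \sqrt{55}} \approx 44697.0 + 51.844 i$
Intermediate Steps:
$Z{\left(o,U \right)} = U + 2 o$ ($Z{\left(o,U \right)} = \left(U + o\right) + o = U + 2 o$)
$y{\left(W \right)} = \sqrt{-6 + 2 W}$ ($y{\left(W \right)} = \sqrt{\left(-5 + 2 W\right) - 1} = \sqrt{-6 + 2 W}$)
$r{\left(s \right)} = -35 + 5 \sqrt{s + \sqrt{-6 + 2 s}}$
$r{\left(-107 \right)} - -44728 = \left(-35 + 5 \sqrt{-107 + \sqrt{2} \sqrt{-3 - 107}}\right) - -44728 = \left(-35 + 5 \sqrt{-107 + \sqrt{2} \sqrt{-110}}\right) + 44728 = \left(-35 + 5 \sqrt{-107 + \sqrt{2} i \sqrt{110}}\right) + 44728 = \left(-35 + 5 \sqrt{-107 + 2 i \sqrt{55}}\right) + 44728 = 44693 + 5 \sqrt{-107 + 2 i \sqrt{55}}$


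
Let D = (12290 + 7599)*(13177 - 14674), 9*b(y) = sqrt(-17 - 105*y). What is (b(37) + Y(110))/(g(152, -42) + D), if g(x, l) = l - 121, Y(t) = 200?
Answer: -50/7443499 - I*sqrt(3902)/267965964 ≈ -6.7173e-6 - 2.3311e-7*I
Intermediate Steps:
b(y) = sqrt(-17 - 105*y)/9
g(x, l) = -121 + l
D = -29773833 (D = 19889*(-1497) = -29773833)
(b(37) + Y(110))/(g(152, -42) + D) = (sqrt(-17 - 105*37)/9 + 200)/((-121 - 42) - 29773833) = (sqrt(-17 - 3885)/9 + 200)/(-163 - 29773833) = (sqrt(-3902)/9 + 200)/(-29773996) = ((I*sqrt(3902))/9 + 200)*(-1/29773996) = (I*sqrt(3902)/9 + 200)*(-1/29773996) = (200 + I*sqrt(3902)/9)*(-1/29773996) = -50/7443499 - I*sqrt(3902)/267965964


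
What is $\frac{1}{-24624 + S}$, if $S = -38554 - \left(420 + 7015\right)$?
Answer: $- \frac{1}{70613} \approx -1.4162 \cdot 10^{-5}$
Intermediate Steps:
$S = -45989$ ($S = -38554 - 7435 = -45989$)
$\frac{1}{-24624 + S} = \frac{1}{-24624 - 45989} = \frac{1}{-70613} = - \frac{1}{70613}$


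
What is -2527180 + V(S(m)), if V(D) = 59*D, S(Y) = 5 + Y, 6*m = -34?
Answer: -7581658/3 ≈ -2.5272e+6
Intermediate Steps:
m = -17/3 (m = (⅙)*(-34) = -17/3 ≈ -5.6667)
-2527180 + V(S(m)) = -2527180 + 59*(5 - 17/3) = -2527180 + 59*(-⅔) = -2527180 - 118/3 = -7581658/3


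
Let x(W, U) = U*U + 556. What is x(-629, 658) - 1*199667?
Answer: 233853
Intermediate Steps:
x(W, U) = 556 + U² (x(W, U) = U² + 556 = 556 + U²)
x(-629, 658) - 1*199667 = (556 + 658²) - 1*199667 = (556 + 432964) - 199667 = 433520 - 199667 = 233853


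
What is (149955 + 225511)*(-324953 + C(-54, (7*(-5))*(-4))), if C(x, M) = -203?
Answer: -122085022696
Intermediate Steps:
(149955 + 225511)*(-324953 + C(-54, (7*(-5))*(-4))) = (149955 + 225511)*(-324953 - 203) = 375466*(-325156) = -122085022696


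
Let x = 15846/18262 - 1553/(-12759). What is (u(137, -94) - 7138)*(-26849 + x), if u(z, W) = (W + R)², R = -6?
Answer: -2983976957694834/38834143 ≈ -7.6839e+7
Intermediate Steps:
u(z, W) = (-6 + W)² (u(z, W) = (W - 6)² = (-6 + W)²)
x = 115270000/116502429 (x = 15846*(1/18262) - 1553*(-1/12759) = 7923/9131 + 1553/12759 = 115270000/116502429 ≈ 0.98942)
(u(137, -94) - 7138)*(-26849 + x) = ((-6 - 94)² - 7138)*(-26849 + 115270000/116502429) = ((-100)² - 7138)*(-3127858446221/116502429) = (10000 - 7138)*(-3127858446221/116502429) = 2862*(-3127858446221/116502429) = -2983976957694834/38834143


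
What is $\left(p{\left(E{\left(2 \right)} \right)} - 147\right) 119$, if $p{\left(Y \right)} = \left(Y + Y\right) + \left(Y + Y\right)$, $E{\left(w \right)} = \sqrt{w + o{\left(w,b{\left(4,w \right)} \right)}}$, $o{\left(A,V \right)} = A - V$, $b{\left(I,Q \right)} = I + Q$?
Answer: $-17493 + 476 i \sqrt{2} \approx -17493.0 + 673.17 i$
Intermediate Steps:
$E{\left(w \right)} = \sqrt{-4 + w}$ ($E{\left(w \right)} = \sqrt{w + \left(w - \left(4 + w\right)\right)} = \sqrt{w - 4} = \sqrt{-4 + w}$)
$p{\left(Y \right)} = 4 Y$ ($p{\left(Y \right)} = 2 Y + 2 Y = 4 Y$)
$\left(p{\left(E{\left(2 \right)} \right)} - 147\right) 119 = \left(4 \sqrt{-4 + 2} - 147\right) 119 = \left(4 \sqrt{-2} - 147\right) 119 = \left(4 i \sqrt{2} - 147\right) 119 = \left(-147 + 4 i \sqrt{2}\right) 119 = -17493 + 476 i \sqrt{2}$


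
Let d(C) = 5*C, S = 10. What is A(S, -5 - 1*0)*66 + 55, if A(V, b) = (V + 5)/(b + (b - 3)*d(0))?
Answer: -143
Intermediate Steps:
A(V, b) = (5 + V)/b (A(V, b) = (V + 5)/(b + (b - 3)*(5*0)) = (5 + V)/(b + (-3 + b)*0) = (5 + V)/(b + 0) = (5 + V)/b)
A(S, -5 - 1*0)*66 + 55 = ((5 + 10)/(-5 - 1*0))*66 + 55 = (15/(-5 + 0))*66 + 55 = (15/(-5))*66 + 55 = -⅕*15*66 + 55 = -3*66 + 55 = -198 + 55 = -143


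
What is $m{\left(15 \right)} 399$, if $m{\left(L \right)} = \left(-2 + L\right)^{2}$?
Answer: $67431$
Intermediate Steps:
$m{\left(15 \right)} 399 = \left(-2 + 15\right)^{2} \cdot 399 = 13^{2} \cdot 399 = 169 \cdot 399 = 67431$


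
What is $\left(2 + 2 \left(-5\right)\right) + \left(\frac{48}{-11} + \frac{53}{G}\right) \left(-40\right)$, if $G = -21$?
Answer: $\frac{61792}{231} \approx 267.5$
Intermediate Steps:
$\left(2 + 2 \left(-5\right)\right) + \left(\frac{48}{-11} + \frac{53}{G}\right) \left(-40\right) = \left(2 + 2 \left(-5\right)\right) + \left(\frac{48}{-11} + \frac{53}{-21}\right) \left(-40\right) = \left(2 - 10\right) + \left(48 \left(- \frac{1}{11}\right) + 53 \left(- \frac{1}{21}\right)\right) \left(-40\right) = -8 + \left(- \frac{48}{11} - \frac{53}{21}\right) \left(-40\right) = -8 - - \frac{63640}{231} = -8 + \frac{63640}{231} = \frac{61792}{231}$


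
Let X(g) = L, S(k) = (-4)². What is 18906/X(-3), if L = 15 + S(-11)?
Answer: 18906/31 ≈ 609.87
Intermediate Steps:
S(k) = 16
L = 31 (L = 15 + 16 = 31)
X(g) = 31
18906/X(-3) = 18906/31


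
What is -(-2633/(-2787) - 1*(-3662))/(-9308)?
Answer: 785279/1995492 ≈ 0.39353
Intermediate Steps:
-(-2633/(-2787) - 1*(-3662))/(-9308) = -(-2633*(-1/2787) + 3662)*(-1/9308) = -(2633/2787 + 3662)*(-1/9308) = -1*10208627/2787*(-1/9308) = -10208627/2787*(-1/9308) = 785279/1995492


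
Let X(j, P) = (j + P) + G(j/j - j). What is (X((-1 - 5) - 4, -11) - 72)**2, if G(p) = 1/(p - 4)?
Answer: 422500/49 ≈ 8622.5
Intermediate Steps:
G(p) = 1/(-4 + p)
X(j, P) = P + j + 1/(-3 - j) (X(j, P) = (j + P) + 1/(-4 + (j/j - j)) = (P + j) + 1/(-4 + (1 - j)) = (P + j) + 1/(-3 - j) = P + j + 1/(-3 - j))
(X((-1 - 5) - 4, -11) - 72)**2 = ((-1 + (3 + ((-1 - 5) - 4))*(-11 + ((-1 - 5) - 4)))/(3 + ((-1 - 5) - 4)) - 72)**2 = ((-1 + (3 + (-6 - 4))*(-11 + (-6 - 4)))/(3 + (-6 - 4)) - 72)**2 = ((-1 + (3 - 10)*(-11 - 10))/(3 - 10) - 72)**2 = ((-1 - 7*(-21))/(-7) - 72)**2 = (-(-1 + 147)/7 - 72)**2 = (-1/7*146 - 72)**2 = (-146/7 - 72)**2 = (-650/7)**2 = 422500/49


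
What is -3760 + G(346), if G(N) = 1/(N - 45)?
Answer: -1131759/301 ≈ -3760.0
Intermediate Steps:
G(N) = 1/(-45 + N)
-3760 + G(346) = -3760 + 1/(-45 + 346) = -3760 + 1/301 = -1131759/301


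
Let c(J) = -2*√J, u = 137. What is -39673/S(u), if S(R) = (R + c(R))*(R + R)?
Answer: -39673/36442 - 39673*√137/2496277 ≈ -1.2747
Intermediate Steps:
S(R) = 2*R*(R - 2*√R) (S(R) = (R - 2*√R)*(R + R) = (R - 2*√R)*(2*R) = 2*R*(R - 2*√R))
-39673/S(u) = -39673/(-548*√137 + 2*137²) = -39673/(-548*√137 + 2*18769) = -39673/(-548*√137 + 37538) = -39673/(37538 - 548*√137)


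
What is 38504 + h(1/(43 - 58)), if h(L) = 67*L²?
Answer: 8663467/225 ≈ 38504.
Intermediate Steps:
38504 + h(1/(43 - 58)) = 38504 + 67*(1/(43 - 58))² = 38504 + 67*(1/(-15))² = 38504 + 67*(-1/15)² = 38504 + 67*(1/225) = 38504 + 67/225 = 8663467/225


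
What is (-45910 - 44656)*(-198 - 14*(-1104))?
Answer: -1381856028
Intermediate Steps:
(-45910 - 44656)*(-198 - 14*(-1104)) = -90566*(-198 + 15456) = -90566*15258 = -1381856028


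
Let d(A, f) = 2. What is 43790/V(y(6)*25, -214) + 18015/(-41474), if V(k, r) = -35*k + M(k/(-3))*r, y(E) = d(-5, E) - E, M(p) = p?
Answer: -141120072/11301665 ≈ -12.487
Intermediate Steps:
y(E) = 2 - E
V(k, r) = -35*k - k*r/3 (V(k, r) = -35*k + (k/(-3))*r = -35*k + (k*(-1/3))*r = -35*k + (-k/3)*r = -35*k - k*r/3)
43790/V(y(6)*25, -214) + 18015/(-41474) = 43790/((((2 - 1*6)*25)*(-105 - 1*(-214))/3)) + 18015/(-41474) = 43790/((((2 - 6)*25)*(-105 + 214)/3)) + 18015*(-1/41474) = 43790/(((1/3)*(-4*25)*109)) - 18015/41474 = 43790/(((1/3)*(-100)*109)) - 18015/41474 = 43790/(-10900/3) - 18015/41474 = 43790*(-3/10900) - 18015/41474 = -13137/1090 - 18015/41474 = -141120072/11301665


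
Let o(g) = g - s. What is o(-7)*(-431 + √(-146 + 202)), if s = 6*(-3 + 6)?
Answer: 10775 - 50*√14 ≈ 10588.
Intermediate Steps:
s = 18 (s = 6*3 = 18)
o(g) = -18 + g (o(g) = g - 1*18 = g - 18 = -18 + g)
o(-7)*(-431 + √(-146 + 202)) = (-18 - 7)*(-431 + √(-146 + 202)) = -25*(-431 + √56) = -25*(-431 + 2*√14) = 10775 - 50*√14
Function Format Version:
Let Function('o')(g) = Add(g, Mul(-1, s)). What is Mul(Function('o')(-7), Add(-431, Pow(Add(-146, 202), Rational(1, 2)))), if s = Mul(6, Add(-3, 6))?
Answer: Add(10775, Mul(-50, Pow(14, Rational(1, 2)))) ≈ 10588.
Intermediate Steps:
s = 18 (s = Mul(6, 3) = 18)
Function('o')(g) = Add(-18, g) (Function('o')(g) = Add(g, Mul(-1, 18)) = Add(g, -18) = Add(-18, g))
Mul(Function('o')(-7), Add(-431, Pow(Add(-146, 202), Rational(1, 2)))) = Mul(Add(-18, -7), Add(-431, Pow(Add(-146, 202), Rational(1, 2)))) = Mul(-25, Add(-431, Pow(56, Rational(1, 2)))) = Mul(-25, Add(-431, Mul(2, Pow(14, Rational(1, 2))))) = Add(10775, Mul(-50, Pow(14, Rational(1, 2))))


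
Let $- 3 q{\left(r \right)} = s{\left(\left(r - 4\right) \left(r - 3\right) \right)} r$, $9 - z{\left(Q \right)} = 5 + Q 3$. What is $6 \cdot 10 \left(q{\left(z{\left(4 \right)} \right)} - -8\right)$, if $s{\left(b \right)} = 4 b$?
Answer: $84960$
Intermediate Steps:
$z{\left(Q \right)} = 4 - 3 Q$ ($z{\left(Q \right)} = 9 - \left(5 + Q 3\right) = 9 - \left(5 + 3 Q\right) = 4 - 3 Q$)
$q{\left(r \right)} = - \frac{4 r \left(-4 + r\right) \left(-3 + r\right)}{3}$ ($q{\left(r \right)} = - \frac{4 \left(r - 4\right) \left(r - 3\right) r}{3} = - \frac{4 \left(-4 + r\right) \left(-3 + r\right) r}{3} = - \frac{4 r \left(-4 + r\right) \left(-3 + r\right)}{3}$)
$6 \cdot 10 \left(q{\left(z{\left(4 \right)} \right)} - -8\right) = 6 \cdot 10 \left(\frac{4 \left(4 - 12\right) \left(-12 - \left(4 - 12\right)^{2} + 7 \left(4 - 12\right)\right)}{3} - -8\right) = 60 \left(\frac{4 \left(4 - 12\right) \left(-12 - \left(4 - 12\right)^{2} + 7 \left(4 - 12\right)\right)}{3} + 8\right) = 60 \left(\frac{4}{3} \left(-8\right) \left(-12 - \left(-8\right)^{2} + 7 \left(-8\right)\right) + 8\right) = 60 \left(\frac{4}{3} \left(-8\right) \left(-12 - 64 - 56\right) + 8\right) = 60 \left(\frac{4}{3} \left(-8\right) \left(-132\right) + 8\right) = 60 \left(1408 + 8\right) = 60 \cdot 1416 = 84960$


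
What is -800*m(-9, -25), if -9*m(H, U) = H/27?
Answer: -800/27 ≈ -29.630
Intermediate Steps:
m(H, U) = -H/243 (m(H, U) = -H/(9*27) = -H/243)
-800*m(-9, -25) = -(-800)*(-9)/243 = -800*1/27 = -800/27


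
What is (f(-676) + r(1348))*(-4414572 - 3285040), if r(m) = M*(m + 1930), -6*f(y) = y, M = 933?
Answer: -70647481921520/3 ≈ -2.3549e+13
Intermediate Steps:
f(y) = -y/6
r(m) = 1800690 + 933*m (r(m) = 933*(m + 1930) = 933*(1930 + m) = 1800690 + 933*m)
(f(-676) + r(1348))*(-4414572 - 3285040) = (-⅙*(-676) + (1800690 + 933*1348))*(-4414572 - 3285040) = (338/3 + (1800690 + 1257684))*(-7699612) = (338/3 + 3058374)*(-7699612) = (9175460/3)*(-7699612) = -70647481921520/3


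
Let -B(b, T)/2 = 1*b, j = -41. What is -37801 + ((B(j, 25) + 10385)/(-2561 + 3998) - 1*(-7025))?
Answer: -14738215/479 ≈ -30769.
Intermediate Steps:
B(b, T) = -2*b
-37801 + ((B(j, 25) + 10385)/(-2561 + 3998) - 1*(-7025)) = -37801 + ((-2*(-41) + 10385)/(-2561 + 3998) - 1*(-7025)) = -37801 + ((82 + 10385)/1437 + 7025) = -37801 + (10467*(1/1437) + 7025) = -37801 + (3489/479 + 7025) = -37801 + 3368464/479 = -14738215/479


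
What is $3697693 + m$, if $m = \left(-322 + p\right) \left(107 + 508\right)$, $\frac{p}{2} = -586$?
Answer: $2778883$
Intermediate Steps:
$p = -1172$ ($p = 2 \left(-586\right) = -1172$)
$m = -918810$ ($m = \left(-322 - 1172\right) \left(107 + 508\right) = \left(-1494\right) 615 = -918810$)
$3697693 + m = 3697693 - 918810 = 2778883$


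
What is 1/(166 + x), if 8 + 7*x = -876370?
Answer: -7/875216 ≈ -7.9980e-6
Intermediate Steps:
x = -876378/7 (x = -8/7 + (⅐)*(-876370) = -8/7 - 876370/7 = -876378/7 ≈ -1.2520e+5)
1/(166 + x) = 1/(166 - 876378/7) = 1/(-875216/7) = -7/875216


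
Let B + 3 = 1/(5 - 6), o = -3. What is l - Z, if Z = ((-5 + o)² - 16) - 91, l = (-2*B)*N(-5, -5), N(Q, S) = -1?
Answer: 35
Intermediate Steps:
B = -4 (B = -3 + 1/(5 - 6) = -3 + 1/(-1) = -3 - 1 = -4)
l = -8 (l = -2*(-4)*(-1) = 8*(-1) = -8)
Z = -43 (Z = ((-5 - 3)² - 16) - 91 = ((-8)² - 16) - 91 = (64 - 16) - 91 = 48 - 91 = -43)
l - Z = -8 - 1*(-43) = -8 + 43 = 35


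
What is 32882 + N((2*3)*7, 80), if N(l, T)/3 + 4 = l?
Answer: 32996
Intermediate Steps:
N(l, T) = -12 + 3*l
32882 + N((2*3)*7, 80) = 32882 + (-12 + 3*((2*3)*7)) = 32882 + (-12 + 3*(6*7)) = 32882 + (-12 + 3*42) = 32882 + (-12 + 126) = 32882 + 114 = 32996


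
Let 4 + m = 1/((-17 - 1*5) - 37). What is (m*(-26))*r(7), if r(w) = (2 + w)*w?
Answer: 388206/59 ≈ 6579.8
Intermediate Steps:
r(w) = w*(2 + w)
m = -237/59 (m = -4 + 1/((-17 - 1*5) - 37) = -4 + 1/((-17 - 5) - 37) = -4 + 1/(-22 - 37) = -4 + 1/(-59) = -4 - 1/59 = -237/59 ≈ -4.0170)
(m*(-26))*r(7) = (-237/59*(-26))*(7*(2 + 7)) = 6162*(7*9)/59 = (6162/59)*63 = 388206/59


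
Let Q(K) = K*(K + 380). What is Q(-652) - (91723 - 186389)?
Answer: 272010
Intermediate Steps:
Q(K) = K*(380 + K)
Q(-652) - (91723 - 186389) = -652*(380 - 652) - (91723 - 186389) = -652*(-272) - 1*(-94666) = 177344 + 94666 = 272010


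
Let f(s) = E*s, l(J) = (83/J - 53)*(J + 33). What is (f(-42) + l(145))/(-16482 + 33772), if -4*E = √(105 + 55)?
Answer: -96654/179075 + 3*√10/1235 ≈ -0.53206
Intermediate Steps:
l(J) = (-53 + 83/J)*(33 + J)
E = -√10 (E = -√(105 + 55)/4 = -√10 ≈ -3.1623)
f(s) = -s*√10 (f(s) = (-√10)*s = -s*√10)
(f(-42) + l(145))/(-16482 + 33772) = (-1*(-42)*√10 + (-1666 - 53*145 + 2739/145))/(-16482 + 33772) = (42*√10 + (-1666 - 7685 + 2739*(1/145)))/17290 = (42*√10 + (-1666 - 7685 + 2739/145))*(1/17290) = (42*√10 - 1353156/145)*(1/17290) = (-1353156/145 + 42*√10)*(1/17290) = -96654/179075 + 3*√10/1235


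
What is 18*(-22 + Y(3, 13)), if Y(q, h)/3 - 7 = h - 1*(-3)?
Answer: 846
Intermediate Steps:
Y(q, h) = 30 + 3*h (Y(q, h) = 21 + 3*(h - 1*(-3)) = 21 + 3*(h + 3) = 21 + 3*(3 + h) = 21 + (9 + 3*h) = 30 + 3*h)
18*(-22 + Y(3, 13)) = 18*(-22 + (30 + 3*13)) = 18*(-22 + (30 + 39)) = 18*(-22 + 69) = 18*47 = 846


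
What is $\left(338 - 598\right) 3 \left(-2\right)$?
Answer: $1560$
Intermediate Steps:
$\left(338 - 598\right) 3 \left(-2\right) = \left(338 - 598\right) \left(-6\right) = \left(-260\right) \left(-6\right) = 1560$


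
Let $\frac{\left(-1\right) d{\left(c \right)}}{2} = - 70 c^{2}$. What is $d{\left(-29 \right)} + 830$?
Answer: $118570$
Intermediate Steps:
$d{\left(c \right)} = 140 c^{2}$ ($d{\left(c \right)} = - 2 \left(- 70 c^{2}\right) = 140 c^{2}$)
$d{\left(-29 \right)} + 830 = 140 \left(-29\right)^{2} + 830 = 140 \cdot 841 + 830 = 117740 + 830 = 118570$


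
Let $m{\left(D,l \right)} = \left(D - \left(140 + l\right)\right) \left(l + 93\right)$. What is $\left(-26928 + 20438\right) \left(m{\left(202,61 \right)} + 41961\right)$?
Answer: $-273326350$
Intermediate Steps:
$m{\left(D,l \right)} = \left(93 + l\right) \left(-140 + D - l\right)$ ($m{\left(D,l \right)} = \left(-140 + D - l\right) \left(93 + l\right) = \left(93 + l\right) \left(-140 + D - l\right)$)
$\left(-26928 + 20438\right) \left(m{\left(202,61 \right)} + 41961\right) = \left(-26928 + 20438\right) \left(\left(-13020 - 61^{2} - 14213 + 93 \cdot 202 + 202 \cdot 61\right) + 41961\right) = - 6490 \left(\left(-13020 - 3721 - 14213 + 18786 + 12322\right) + 41961\right) = - 6490 \left(154 + 41961\right) = \left(-6490\right) 42115 = -273326350$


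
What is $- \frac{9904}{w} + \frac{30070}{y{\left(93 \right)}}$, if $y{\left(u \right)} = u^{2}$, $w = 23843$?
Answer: $\frac{20364494}{6652197} \approx 3.0613$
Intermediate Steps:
$- \frac{9904}{w} + \frac{30070}{y{\left(93 \right)}} = - \frac{9904}{23843} + \frac{30070}{93^{2}} = \left(-9904\right) \frac{1}{23843} + \frac{30070}{8649} = - \frac{9904}{23843} + 30070 \cdot \frac{1}{8649} = - \frac{9904}{23843} + \frac{970}{279} = \frac{20364494}{6652197}$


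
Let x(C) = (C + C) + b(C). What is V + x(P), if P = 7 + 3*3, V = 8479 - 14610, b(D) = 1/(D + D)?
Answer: -195167/32 ≈ -6099.0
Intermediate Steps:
b(D) = 1/(2*D)
V = -6131
P = 16 (P = 7 + 9 = 16)
x(C) = 1/(2*C) + 2*C (x(C) = (C + C) + 1/(2*C) = 2*C + 1/(2*C) = 1/(2*C) + 2*C)
V + x(P) = -6131 + ((½)/16 + 2*16) = -6131 + ((½)*(1/16) + 32) = -6131 + (1/32 + 32) = -6131 + 1025/32 = -195167/32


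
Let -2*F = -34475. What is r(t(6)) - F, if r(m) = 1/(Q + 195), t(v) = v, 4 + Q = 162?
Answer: -12169673/706 ≈ -17238.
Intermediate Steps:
Q = 158 (Q = -4 + 162 = 158)
F = 34475/2 (F = -1/2*(-34475) = 34475/2 ≈ 17238.)
r(m) = 1/353 (r(m) = 1/(158 + 195) = 1/353)
r(t(6)) - F = 1/353 - 1*34475/2 = 1/353 - 34475/2 = -12169673/706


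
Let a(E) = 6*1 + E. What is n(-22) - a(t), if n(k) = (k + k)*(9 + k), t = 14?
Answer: 552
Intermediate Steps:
n(k) = 2*k*(9 + k) (n(k) = (2*k)*(9 + k) = 2*k*(9 + k))
a(E) = 6 + E
n(-22) - a(t) = 2*(-22)*(9 - 22) - (6 + 14) = 2*(-22)*(-13) - 1*20 = 572 - 20 = 552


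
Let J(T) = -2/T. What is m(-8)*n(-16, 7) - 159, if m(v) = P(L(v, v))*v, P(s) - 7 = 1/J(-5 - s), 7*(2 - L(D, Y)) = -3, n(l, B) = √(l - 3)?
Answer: -159 - 600*I*√19/7 ≈ -159.0 - 373.62*I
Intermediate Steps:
n(l, B) = √(-3 + l)
L(D, Y) = 17/7 (L(D, Y) = 2 - ⅐*(-3) = 2 + 3/7 = 17/7)
P(s) = 19/2 + s/2 (P(s) = 7 + 1/(-2/(-5 - s)) = 7 + (5/2 + s/2) = 19/2 + s/2)
m(v) = 75*v/7 (m(v) = (19/2 + (½)*(17/7))*v = (19/2 + 17/14)*v = 75*v/7)
m(-8)*n(-16, 7) - 159 = ((75/7)*(-8))*√(-3 - 16) - 159 = -600*I*√19/7 - 159 = -159 - 600*I*√19/7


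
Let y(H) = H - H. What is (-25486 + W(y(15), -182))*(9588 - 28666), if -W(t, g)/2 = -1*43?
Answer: 484581200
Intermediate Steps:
y(H) = 0
W(t, g) = 86 (W(t, g) = -(-2)*43 = -2*(-43) = 86)
(-25486 + W(y(15), -182))*(9588 - 28666) = (-25486 + 86)*(9588 - 28666) = -25400*(-19078) = 484581200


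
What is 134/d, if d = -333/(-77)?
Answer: 10318/333 ≈ 30.985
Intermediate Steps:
d = 333/77 (d = -333*(-1/77) = 333/77 ≈ 4.3247)
134/d = 134/(333/77) = 134*(77/333) = 10318/333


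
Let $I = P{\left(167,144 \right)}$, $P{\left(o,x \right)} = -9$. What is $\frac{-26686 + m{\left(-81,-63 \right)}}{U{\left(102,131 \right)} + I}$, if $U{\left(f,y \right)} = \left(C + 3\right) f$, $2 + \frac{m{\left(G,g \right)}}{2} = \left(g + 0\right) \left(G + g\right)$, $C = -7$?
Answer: $\frac{8546}{417} \approx 20.494$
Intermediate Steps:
$m{\left(G,g \right)} = -4 + 2 g \left(G + g\right)$ ($m{\left(G,g \right)} = -4 + 2 \left(g + 0\right) \left(G + g\right) = -4 + 2 g \left(G + g\right)$)
$I = -9$
$U{\left(f,y \right)} = - 4 f$ ($U{\left(f,y \right)} = \left(-7 + 3\right) f = - 4 f$)
$\frac{-26686 + m{\left(-81,-63 \right)}}{U{\left(102,131 \right)} + I} = \frac{-26686 + \left(-4 + 2 \left(-63\right)^{2} + 2 \left(-81\right) \left(-63\right)\right)}{\left(-4\right) 102 - 9} = \frac{-26686 + \left(-4 + 2 \cdot 3969 + 10206\right)}{-408 - 9} = \frac{-26686 + \left(-4 + 7938 + 10206\right)}{-417} = \left(-26686 + 18140\right) \left(- \frac{1}{417}\right) = \left(-8546\right) \left(- \frac{1}{417}\right) = \frac{8546}{417}$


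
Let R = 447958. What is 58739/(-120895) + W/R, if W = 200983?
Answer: -2014765177/54155882410 ≈ -0.037203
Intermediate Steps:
58739/(-120895) + W/R = 58739/(-120895) + 200983/447958 = 58739*(-1/120895) + 200983*(1/447958) = -58739/120895 + 200983/447958 = -2014765177/54155882410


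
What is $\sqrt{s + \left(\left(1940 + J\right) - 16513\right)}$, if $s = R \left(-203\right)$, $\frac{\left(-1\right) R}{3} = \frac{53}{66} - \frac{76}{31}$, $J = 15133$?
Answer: $\frac{i \sqrt{206508918}}{682} \approx 21.071 i$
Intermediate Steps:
$R = \frac{3373}{682}$ ($R = - 3 \left(\frac{53}{66} - \frac{76}{31}\right) = \left(-3\right) \left(- \frac{3373}{2046}\right) = \frac{3373}{682} \approx 4.9457$)
$s = - \frac{684719}{682}$ ($s = \frac{3373}{682} \left(-203\right) = - \frac{684719}{682} \approx -1004.0$)
$\sqrt{s + \left(\left(1940 + J\right) - 16513\right)} = \sqrt{- \frac{684719}{682} + \left(\left(1940 + 15133\right) - 16513\right)} = \sqrt{- \frac{684719}{682} + \left(17073 - 16513\right)} = \sqrt{- \frac{684719}{682} + 560} = \sqrt{- \frac{302799}{682}} = \frac{i \sqrt{206508918}}{682}$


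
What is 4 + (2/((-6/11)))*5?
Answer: -43/3 ≈ -14.333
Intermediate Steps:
4 + (2/((-6/11)))*5 = 4 + (2/((-6*1/11)))*5 = 4 + (2/(-6/11))*5 = 4 + (2*(-11/6))*5 = 4 - 11/3*5 = 4 - 55/3 = -43/3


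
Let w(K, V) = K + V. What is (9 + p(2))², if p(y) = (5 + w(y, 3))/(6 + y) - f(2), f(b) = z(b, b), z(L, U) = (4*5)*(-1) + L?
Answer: 12769/16 ≈ 798.06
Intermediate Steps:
z(L, U) = -20 + L (z(L, U) = 20*(-1) + L = -20 + L)
f(b) = -20 + b
p(y) = 18 + (8 + y)/(6 + y) (p(y) = (5 + (y + 3))/(6 + y) - (-20 + 2) = (5 + (3 + y))/(6 + y) - 1*(-18) = (8 + y)/(6 + y) + 18 = 18 + (8 + y)/(6 + y))
(9 + p(2))² = (9 + (116 + 19*2)/(6 + 2))² = (9 + (116 + 38)/8)² = (9 + (⅛)*154)² = (9 + 77/4)² = (113/4)² = 12769/16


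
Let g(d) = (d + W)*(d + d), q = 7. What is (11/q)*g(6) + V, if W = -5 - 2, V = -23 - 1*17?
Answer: -412/7 ≈ -58.857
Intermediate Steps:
V = -40 (V = -23 - 17 = -40)
W = -7
g(d) = 2*d*(-7 + d) (g(d) = (d - 7)*(d + d) = (-7 + d)*(2*d) = 2*d*(-7 + d))
(11/q)*g(6) + V = (11/7)*(2*6*(-7 + 6)) - 40 = (11*(⅐))*(2*6*(-1)) - 40 = (11/7)*(-12) - 40 = -132/7 - 40 = -412/7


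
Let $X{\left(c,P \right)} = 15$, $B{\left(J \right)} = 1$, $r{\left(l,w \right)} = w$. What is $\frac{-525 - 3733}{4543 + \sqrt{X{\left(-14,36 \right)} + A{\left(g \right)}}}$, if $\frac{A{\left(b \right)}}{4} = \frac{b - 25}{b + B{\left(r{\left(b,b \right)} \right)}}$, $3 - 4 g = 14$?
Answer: $- \frac{67704329}{72235697} + \frac{6387 \sqrt{427}}{72235697} \approx -0.93544$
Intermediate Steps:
$g = - \frac{11}{4}$ ($g = \frac{3}{4} - \frac{7}{2} = - \frac{11}{4} \approx -2.75$)
$A{\left(b \right)} = \frac{4 \left(-25 + b\right)}{1 + b}$ ($A{\left(b \right)} = 4 \frac{b - 25}{b + 1} = 4 \frac{-25 + b}{1 + b} = \frac{4 \left(-25 + b\right)}{1 + b}$)
$\frac{-525 - 3733}{4543 + \sqrt{X{\left(-14,36 \right)} + A{\left(g \right)}}} = \frac{-525 - 3733}{4543 + \sqrt{15 + \frac{4 \left(-25 - \frac{11}{4}\right)}{1 - \frac{11}{4}}}} = - \frac{4258}{4543 + \sqrt{15 + 4 \frac{1}{- \frac{7}{4}} \left(- \frac{111}{4}\right)}} = - \frac{4258}{4543 + \sqrt{15 + 4 \left(- \frac{4}{7}\right) \left(- \frac{111}{4}\right)}} = - \frac{4258}{4543 + \sqrt{15 + \frac{444}{7}}} = - \frac{4258}{4543 + \sqrt{\frac{549}{7}}} = - \frac{4258}{4543 + \frac{3 \sqrt{427}}{7}}$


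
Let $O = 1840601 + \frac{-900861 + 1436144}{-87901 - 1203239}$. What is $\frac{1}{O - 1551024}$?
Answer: $\frac{1291140}{373883912497} \approx 3.4533 \cdot 10^{-6}$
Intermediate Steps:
$O = \frac{2376473039857}{1291140}$ ($O = 1840601 + \frac{535283}{-1291140} = 1840601 + 535283 \left(- \frac{1}{1291140}\right) = 1840601 - \frac{535283}{1291140} = \frac{2376473039857}{1291140} \approx 1.8406 \cdot 10^{6}$)
$\frac{1}{O - 1551024} = \frac{1}{\frac{2376473039857}{1291140} - 1551024} = \frac{1}{\frac{373883912497}{1291140}} = \frac{1291140}{373883912497}$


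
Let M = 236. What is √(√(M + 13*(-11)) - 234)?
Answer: √(-234 + √93) ≈ 14.979*I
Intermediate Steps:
√(√(M + 13*(-11)) - 234) = √(√(236 + 13*(-11)) - 234) = √(√(236 - 143) - 234) = √(√93 - 234) = √(-234 + √93)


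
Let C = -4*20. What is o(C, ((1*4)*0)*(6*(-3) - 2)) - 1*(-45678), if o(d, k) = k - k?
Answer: 45678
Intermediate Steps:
C = -80
o(d, k) = 0
o(C, ((1*4)*0)*(6*(-3) - 2)) - 1*(-45678) = 0 - 1*(-45678) = 0 + 45678 = 45678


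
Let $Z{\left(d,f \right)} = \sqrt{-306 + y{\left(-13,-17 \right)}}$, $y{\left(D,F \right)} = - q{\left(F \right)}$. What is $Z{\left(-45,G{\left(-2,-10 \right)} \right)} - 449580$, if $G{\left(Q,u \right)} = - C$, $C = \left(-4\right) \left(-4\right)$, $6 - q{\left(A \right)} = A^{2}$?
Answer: $-449580 + i \sqrt{23} \approx -4.4958 \cdot 10^{5} + 4.7958 i$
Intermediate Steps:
$q{\left(A \right)} = 6 - A^{2}$
$y{\left(D,F \right)} = -6 + F^{2}$ ($y{\left(D,F \right)} = - (6 - F^{2}) = -6 + F^{2}$)
$C = 16$
$G{\left(Q,u \right)} = -16$ ($G{\left(Q,u \right)} = \left(-1\right) 16 = -16$)
$Z{\left(d,f \right)} = i \sqrt{23}$ ($Z{\left(d,f \right)} = \sqrt{-306 - \left(6 - \left(-17\right)^{2}\right)} = \sqrt{-306 + \left(-6 + 289\right)} = \sqrt{-306 + 283} = \sqrt{-23} = i \sqrt{23}$)
$Z{\left(-45,G{\left(-2,-10 \right)} \right)} - 449580 = i \sqrt{23} - 449580 = -449580 + i \sqrt{23}$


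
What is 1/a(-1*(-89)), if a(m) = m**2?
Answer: 1/7921 ≈ 0.00012625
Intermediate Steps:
1/a(-1*(-89)) = 1/((-1*(-89))**2) = 1/(89**2) = 1/7921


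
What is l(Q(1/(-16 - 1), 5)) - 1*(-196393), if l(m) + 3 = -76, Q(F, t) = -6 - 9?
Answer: 196314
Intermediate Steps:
Q(F, t) = -15
l(m) = -79 (l(m) = -3 - 76 = -79)
l(Q(1/(-16 - 1), 5)) - 1*(-196393) = -79 - 1*(-196393) = -79 + 196393 = 196314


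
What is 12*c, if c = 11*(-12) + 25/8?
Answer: -3093/2 ≈ -1546.5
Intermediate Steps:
c = -1031/8 (c = -132 + 25*(1/8) = -132 + 25/8 = -1031/8 ≈ -128.88)
12*c = 12*(-1031/8) = -3093/2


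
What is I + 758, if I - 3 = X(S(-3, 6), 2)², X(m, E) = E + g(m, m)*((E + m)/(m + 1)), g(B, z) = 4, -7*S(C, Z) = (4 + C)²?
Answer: 7873/9 ≈ 874.78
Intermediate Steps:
S(C, Z) = -(4 + C)²/7
X(m, E) = E + 4*(E + m)/(1 + m) (X(m, E) = E + 4*((E + m)/(m + 1)) = E + 4*((E + m)/(1 + m)) = E + 4*(E + m)/(1 + m))
I = 1051/9 (I = 3 + ((4*(-(4 - 3)²/7) + 5*2 + 2*(-(4 - 3)²/7))/(1 - (4 - 3)²/7))² = 3 + ((4*(-⅐*1²) + 10 + 2*(-⅐*1²))/(1 - ⅐*1²))² = 3 + ((4*(-⅐*1) + 10 + 2*(-⅐*1))/(1 - ⅐*1))² = 3 + ((4*(-⅐) + 10 + 2*(-⅐))/(1 - ⅐))² = 3 + ((-4/7 + 10 - 2/7)/(6/7))² = 3 + ((7/6)*(64/7))² = 3 + (32/3)² = 3 + 1024/9 = 1051/9 ≈ 116.78)
I + 758 = 1051/9 + 758 = 7873/9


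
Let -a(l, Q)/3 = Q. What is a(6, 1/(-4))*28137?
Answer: 84411/4 ≈ 21103.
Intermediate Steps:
a(l, Q) = -3*Q
a(6, 1/(-4))*28137 = -3/(-4)*28137 = -3*(-¼)*28137 = (¾)*28137 = 84411/4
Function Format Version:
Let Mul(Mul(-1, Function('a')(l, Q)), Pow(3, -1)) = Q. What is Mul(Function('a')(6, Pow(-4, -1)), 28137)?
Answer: Rational(84411, 4) ≈ 21103.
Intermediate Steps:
Function('a')(l, Q) = Mul(-3, Q)
Mul(Function('a')(6, Pow(-4, -1)), 28137) = Mul(Mul(-3, Pow(-4, -1)), 28137) = Mul(Mul(-3, Rational(-1, 4)), 28137) = Mul(Rational(3, 4), 28137) = Rational(84411, 4)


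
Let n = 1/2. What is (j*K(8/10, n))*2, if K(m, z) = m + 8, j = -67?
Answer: -5896/5 ≈ -1179.2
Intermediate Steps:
n = ½ ≈ 0.50000
K(m, z) = 8 + m
(j*K(8/10, n))*2 = -67*(8 + 8/10)*2 = -67*(8 + 8*(⅒))*2 = -67*(8 + ⅘)*2 = -67*44/5*2 = -2948/5*2 = -5896/5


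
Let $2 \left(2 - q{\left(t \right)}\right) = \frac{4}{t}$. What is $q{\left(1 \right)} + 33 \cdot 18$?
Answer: $594$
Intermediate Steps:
$q{\left(t \right)} = 2 - \frac{2}{t}$ ($q{\left(t \right)} = 2 - \frac{4 \frac{1}{t}}{2} = 2 - \frac{2}{t}$)
$q{\left(1 \right)} + 33 \cdot 18 = \left(2 - \frac{2}{1}\right) + 33 \cdot 18 = \left(2 - 2\right) + 594 = 0 + 594 = 594$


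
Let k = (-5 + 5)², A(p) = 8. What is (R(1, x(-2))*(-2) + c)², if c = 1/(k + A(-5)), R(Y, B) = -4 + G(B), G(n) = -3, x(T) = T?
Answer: 12769/64 ≈ 199.52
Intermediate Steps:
k = 0 (k = 0² = 0)
R(Y, B) = -7 (R(Y, B) = -4 - 3 = -7)
c = ⅛ (c = 1/(0 + 8) = 1/8 = ⅛ ≈ 0.12500)
(R(1, x(-2))*(-2) + c)² = (-7*(-2) + ⅛)² = (14 + ⅛)² = (113/8)² = 12769/64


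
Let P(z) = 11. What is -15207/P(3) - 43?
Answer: -15680/11 ≈ -1425.5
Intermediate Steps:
-15207/P(3) - 43 = -15207/11 - 43 = -15680/11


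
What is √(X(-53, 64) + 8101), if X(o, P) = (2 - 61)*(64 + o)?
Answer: 18*√23 ≈ 86.325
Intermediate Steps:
X(o, P) = -3776 - 59*o (X(o, P) = -59*(64 + o) = -3776 - 59*o)
√(X(-53, 64) + 8101) = √((-3776 - 59*(-53)) + 8101) = √((-3776 + 3127) + 8101) = √(-649 + 8101) = √7452 = 18*√23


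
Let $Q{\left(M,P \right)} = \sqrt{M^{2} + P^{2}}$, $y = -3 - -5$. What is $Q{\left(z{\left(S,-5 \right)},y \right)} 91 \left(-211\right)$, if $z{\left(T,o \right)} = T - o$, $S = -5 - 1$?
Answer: $- 19201 \sqrt{5} \approx -42935.0$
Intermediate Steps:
$S = -6$
$y = 2$ ($y = -3 + 5 = 2$)
$Q{\left(z{\left(S,-5 \right)},y \right)} 91 \left(-211\right) = \sqrt{\left(-6 - -5\right)^{2} + 2^{2}} \cdot 91 \left(-211\right) = \sqrt{\left(-6 + 5\right)^{2} + 4} \cdot 91 \left(-211\right) = \sqrt{\left(-1\right)^{2} + 4} \cdot 91 \left(-211\right) = \sqrt{1 + 4} \cdot 91 \left(-211\right) = \sqrt{5} \cdot 91 \left(-211\right) = 91 \sqrt{5} \left(-211\right) = - 19201 \sqrt{5}$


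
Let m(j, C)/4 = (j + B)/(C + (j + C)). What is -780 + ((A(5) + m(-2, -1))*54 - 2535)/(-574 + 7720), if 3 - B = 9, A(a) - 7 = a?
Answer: -1858445/2382 ≈ -780.20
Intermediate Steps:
A(a) = 7 + a
B = -6 (B = 3 - 1*9 = 3 - 9 = -6)
m(j, C) = 4*(-6 + j)/(j + 2*C) (m(j, C) = 4*((j - 6)/(C + (j + C))) = 4*((-6 + j)/(C + (C + j))) = 4*((-6 + j)/(j + 2*C)) = 4*(-6 + j)/(j + 2*C))
-780 + ((A(5) + m(-2, -1))*54 - 2535)/(-574 + 7720) = -780 + (((7 + 5) + 4*(-6 - 2)/(-2 + 2*(-1)))*54 - 2535)/(-574 + 7720) = -780 + ((12 + 4*(-8)/(-2 - 2))*54 - 2535)/7146 = -780 + ((12 + 4*(-8)/(-4))*54 - 2535)*(1/7146) = -780 + ((12 + 4*(-¼)*(-8))*54 - 2535)*(1/7146) = -780 + ((12 + 8)*54 - 2535)*(1/7146) = -780 + (20*54 - 2535)*(1/7146) = -780 + (1080 - 2535)*(1/7146) = -780 - 1455*1/7146 = -780 - 485/2382 = -1858445/2382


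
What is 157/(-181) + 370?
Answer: 66813/181 ≈ 369.13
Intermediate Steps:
157/(-181) + 370 = -1/181*157 + 370 = -157/181 + 370 = 66813/181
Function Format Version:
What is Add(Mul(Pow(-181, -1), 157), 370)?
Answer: Rational(66813, 181) ≈ 369.13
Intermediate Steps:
Add(Mul(Pow(-181, -1), 157), 370) = Add(Mul(Rational(-1, 181), 157), 370) = Add(Rational(-157, 181), 370) = Rational(66813, 181)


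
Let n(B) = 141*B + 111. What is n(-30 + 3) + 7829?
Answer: 4133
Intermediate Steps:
n(B) = 111 + 141*B
n(-30 + 3) + 7829 = (111 + 141*(-30 + 3)) + 7829 = (111 + 141*(-27)) + 7829 = (111 - 3807) + 7829 = -3696 + 7829 = 4133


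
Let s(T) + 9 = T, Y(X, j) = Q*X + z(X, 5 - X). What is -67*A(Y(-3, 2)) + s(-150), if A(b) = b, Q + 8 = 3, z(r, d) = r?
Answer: -963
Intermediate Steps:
Q = -5 (Q = -8 + 3 = -5)
Y(X, j) = -4*X (Y(X, j) = -5*X + X = -4*X)
s(T) = -9 + T
-67*A(Y(-3, 2)) + s(-150) = -(-268)*(-3) + (-9 - 150) = -67*12 - 159 = -804 - 159 = -963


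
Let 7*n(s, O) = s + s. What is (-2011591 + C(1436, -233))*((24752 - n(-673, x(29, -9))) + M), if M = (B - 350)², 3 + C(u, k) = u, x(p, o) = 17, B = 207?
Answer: -638733734974/7 ≈ -9.1248e+10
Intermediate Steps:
C(u, k) = -3 + u
n(s, O) = 2*s/7 (n(s, O) = (s + s)/7 = (2*s)/7 = 2*s/7)
M = 20449 (M = (207 - 350)² = (-143)² = 20449)
(-2011591 + C(1436, -233))*((24752 - n(-673, x(29, -9))) + M) = (-2011591 + (-3 + 1436))*((24752 - 2*(-673)/7) + 20449) = (-2011591 + 1433)*((24752 - 1*(-1346/7)) + 20449) = -2010158*((24752 + 1346/7) + 20449) = -2010158*(174610/7 + 20449) = -2010158*317753/7 = -638733734974/7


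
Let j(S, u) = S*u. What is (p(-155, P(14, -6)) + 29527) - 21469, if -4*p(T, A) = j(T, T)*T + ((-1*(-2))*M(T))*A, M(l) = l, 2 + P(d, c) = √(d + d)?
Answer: 3755487/4 + 155*√7 ≈ 9.3928e+5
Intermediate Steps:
P(d, c) = -2 + √2*√d (P(d, c) = -2 + √(d + d) = -2 + √(2*d) = -2 + √2*√d)
p(T, A) = -T³/4 - A*T/2 (p(T, A) = -((T*T)*T + ((-1*(-2))*T)*A)/4 = -(T²*T + (2*T)*A)/4 = -(T³ + 2*A*T)/4 = -T³/4 - A*T/2)
(p(-155, P(14, -6)) + 29527) - 21469 = ((¼)*(-155)*(-1*(-155)² - 2*(-2 + √2*√14)) + 29527) - 21469 = ((¼)*(-155)*(-1*24025 - 2*(-2 + 2*√7)) + 29527) - 21469 = ((¼)*(-155)*(-24025 + (4 - 4*√7)) + 29527) - 21469 = ((¼)*(-155)*(-24021 - 4*√7) + 29527) - 21469 = ((3723255/4 + 155*√7) + 29527) - 21469 = (3841363/4 + 155*√7) - 21469 = 3755487/4 + 155*√7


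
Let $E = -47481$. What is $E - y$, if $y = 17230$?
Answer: $-64711$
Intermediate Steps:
$E - y = -47481 - 17230 = -64711$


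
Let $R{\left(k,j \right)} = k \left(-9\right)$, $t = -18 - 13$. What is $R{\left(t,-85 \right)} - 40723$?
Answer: $-40444$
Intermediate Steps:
$t = -31$
$R{\left(k,j \right)} = - 9 k$
$R{\left(t,-85 \right)} - 40723 = \left(-9\right) \left(-31\right) - 40723 = 279 - 40723 = -40444$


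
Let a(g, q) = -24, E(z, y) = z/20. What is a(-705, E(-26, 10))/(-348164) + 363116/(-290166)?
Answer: -15802119380/12628169403 ≈ -1.2513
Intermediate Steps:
E(z, y) = z/20 (E(z, y) = z*(1/20) = z/20)
a(-705, E(-26, 10))/(-348164) + 363116/(-290166) = -24/(-348164) + 363116/(-290166) = -24*(-1/348164) + 363116*(-1/290166) = 6/87041 - 181558/145083 = -15802119380/12628169403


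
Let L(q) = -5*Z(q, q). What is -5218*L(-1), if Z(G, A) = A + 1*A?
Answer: -52180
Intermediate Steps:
Z(G, A) = 2*A (Z(G, A) = A + A = 2*A)
L(q) = -10*q
-5218*L(-1) = -(-52180)*(-1) = -5218*10 = -52180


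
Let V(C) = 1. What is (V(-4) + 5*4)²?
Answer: 441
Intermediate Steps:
(V(-4) + 5*4)² = (1 + 5*4)² = (1 + 20)² = 21² = 441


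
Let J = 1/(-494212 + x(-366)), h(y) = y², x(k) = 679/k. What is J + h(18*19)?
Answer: 21156713944878/180882271 ≈ 1.1696e+5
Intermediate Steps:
J = -366/180882271 (J = 1/(-494212 + 679/(-366)) = 1/(-494212 + 679*(-1/366)) = 1/(-494212 - 679/366) = 1/(-180882271/366) = -366/180882271 ≈ -2.0234e-6)
J + h(18*19) = -366/180882271 + (18*19)² = -366/180882271 + 342² = -366/180882271 + 116964 = 21156713944878/180882271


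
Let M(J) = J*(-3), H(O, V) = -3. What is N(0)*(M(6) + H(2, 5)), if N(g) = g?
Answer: 0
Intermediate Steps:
M(J) = -3*J
N(0)*(M(6) + H(2, 5)) = 0*(-3*6 - 3) = 0*(-18 - 3) = 0*(-21) = 0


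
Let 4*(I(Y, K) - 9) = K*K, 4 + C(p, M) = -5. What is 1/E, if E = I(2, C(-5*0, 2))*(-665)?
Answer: -4/77805 ≈ -5.1411e-5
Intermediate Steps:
C(p, M) = -9 (C(p, M) = -4 - 5 = -9)
I(Y, K) = 9 + K²/4 (I(Y, K) = 9 + (K*K)/4 = 9 + K²/4)
E = -77805/4 (E = (9 + (¼)*(-9)²)*(-665) = (9 + (¼)*81)*(-665) = (9 + 81/4)*(-665) = (117/4)*(-665) = -77805/4 ≈ -19451.)
1/E = 1/(-77805/4) = -4/77805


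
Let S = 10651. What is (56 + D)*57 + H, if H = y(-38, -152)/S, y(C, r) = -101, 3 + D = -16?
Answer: 22462858/10651 ≈ 2109.0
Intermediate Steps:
D = -19 (D = -3 - 16 = -19)
H = -101/10651 ≈ -0.0094827
(56 + D)*57 + H = (56 - 19)*57 - 101/10651 = 37*57 - 101/10651 = 2109 - 101/10651 = 22462858/10651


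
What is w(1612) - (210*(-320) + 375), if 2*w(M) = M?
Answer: 67631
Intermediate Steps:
w(M) = M/2
w(1612) - (210*(-320) + 375) = (½)*1612 - (210*(-320) + 375) = 806 - (-67200 + 375) = 806 - 1*(-66825) = 806 + 66825 = 67631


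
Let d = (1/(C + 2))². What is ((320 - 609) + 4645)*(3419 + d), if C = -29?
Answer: 1206346768/81 ≈ 1.4893e+7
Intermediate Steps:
d = 1/729 (d = (1/(-29 + 2))² = (1/(-27))² = (-1/27)² = 1/729 ≈ 0.0013717)
((320 - 609) + 4645)*(3419 + d) = ((320 - 609) + 4645)*(3419 + 1/729) = (-289 + 4645)*(2492452/729) = 4356*(2492452/729) = 1206346768/81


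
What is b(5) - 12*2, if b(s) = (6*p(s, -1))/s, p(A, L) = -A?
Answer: -30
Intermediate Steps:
b(s) = -6 (b(s) = (6*(-s))/s = (-6*s)/s = -6)
b(5) - 12*2 = -6 - 12*2 = -6 - 24 = -30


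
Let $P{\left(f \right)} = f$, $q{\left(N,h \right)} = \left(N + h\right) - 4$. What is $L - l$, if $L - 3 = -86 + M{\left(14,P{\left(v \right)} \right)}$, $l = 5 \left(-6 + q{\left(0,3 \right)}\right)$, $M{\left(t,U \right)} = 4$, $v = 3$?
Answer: $-44$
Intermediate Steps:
$q{\left(N,h \right)} = -4 + N + h$
$l = -35$ ($l = 5 \left(-6 + \left(-4 + 0 + 3\right)\right) = 5 \left(-6 - 1\right) = 5 \left(-7\right) = -35$)
$L = -79$ ($L = 3 + \left(-86 + 4\right) = 3 - 82 = -79$)
$L - l = -79 - -35 = -79 + 35 = -44$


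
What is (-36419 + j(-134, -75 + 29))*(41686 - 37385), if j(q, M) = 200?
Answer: -155777919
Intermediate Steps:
(-36419 + j(-134, -75 + 29))*(41686 - 37385) = (-36419 + 200)*(41686 - 37385) = -36219*4301 = -155777919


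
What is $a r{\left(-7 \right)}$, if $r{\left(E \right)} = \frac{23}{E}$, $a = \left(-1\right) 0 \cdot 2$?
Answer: $0$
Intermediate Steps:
$a = 0$ ($a = 0 \cdot 2 = 0$)
$a r{\left(-7 \right)} = 0 \frac{23}{-7} = 0 \cdot 23 \left(- \frac{1}{7}\right) = 0 \left(- \frac{23}{7}\right) = 0$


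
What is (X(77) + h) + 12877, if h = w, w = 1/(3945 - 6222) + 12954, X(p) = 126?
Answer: 59104088/2277 ≈ 25957.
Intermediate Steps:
w = 29496257/2277 (w = 1/(-2277) + 12954 = -1/2277 + 12954 = 29496257/2277 ≈ 12954.)
h = 29496257/2277 ≈ 12954.
(X(77) + h) + 12877 = (126 + 29496257/2277) + 12877 = 29783159/2277 + 12877 = 59104088/2277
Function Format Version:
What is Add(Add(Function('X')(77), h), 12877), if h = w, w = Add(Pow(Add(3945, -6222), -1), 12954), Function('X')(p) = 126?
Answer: Rational(59104088, 2277) ≈ 25957.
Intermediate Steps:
w = Rational(29496257, 2277) (w = Add(Pow(-2277, -1), 12954) = Add(Rational(-1, 2277), 12954) = Rational(29496257, 2277) ≈ 12954.)
h = Rational(29496257, 2277) ≈ 12954.
Add(Add(Function('X')(77), h), 12877) = Add(Add(126, Rational(29496257, 2277)), 12877) = Add(Rational(29783159, 2277), 12877) = Rational(59104088, 2277)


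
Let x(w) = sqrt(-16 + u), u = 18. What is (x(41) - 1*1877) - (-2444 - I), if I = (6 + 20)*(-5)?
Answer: 437 + sqrt(2) ≈ 438.41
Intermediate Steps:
x(w) = sqrt(2) (x(w) = sqrt(-16 + 18) = sqrt(2))
I = -130 (I = 26*(-5) = -130)
(x(41) - 1*1877) - (-2444 - I) = (sqrt(2) - 1*1877) - (-2444 - 1*(-130)) = (sqrt(2) - 1877) - (-2444 + 130) = (-1877 + sqrt(2)) - 1*(-2314) = (-1877 + sqrt(2)) + 2314 = 437 + sqrt(2)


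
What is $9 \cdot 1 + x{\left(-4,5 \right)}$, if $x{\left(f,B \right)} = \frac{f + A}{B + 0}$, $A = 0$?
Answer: $\frac{41}{5} \approx 8.2$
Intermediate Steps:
$x{\left(f,B \right)} = \frac{f}{B}$ ($x{\left(f,B \right)} = \frac{f + 0}{B + 0} = \frac{f}{B}$)
$9 \cdot 1 + x{\left(-4,5 \right)} = 9 \cdot 1 - \frac{4}{5} = 9 - \frac{4}{5} = \frac{41}{5}$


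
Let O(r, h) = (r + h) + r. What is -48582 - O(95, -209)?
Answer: -48563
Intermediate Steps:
O(r, h) = h + 2*r (O(r, h) = (h + r) + r = h + 2*r)
-48582 - O(95, -209) = -48582 - (-209 + 2*95) = -48582 - (-209 + 190) = -48582 - 1*(-19) = -48582 + 19 = -48563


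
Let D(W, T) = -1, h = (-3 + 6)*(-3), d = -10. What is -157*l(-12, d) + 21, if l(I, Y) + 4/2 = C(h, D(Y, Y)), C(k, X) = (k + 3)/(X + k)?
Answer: 1204/5 ≈ 240.80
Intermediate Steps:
h = -9 (h = 3*(-3) = -9)
C(k, X) = (3 + k)/(X + k)
l(I, Y) = -7/5 (l(I, Y) = -2 + (3 - 9)/(-1 - 9) = -2 - 6/(-10) = -2 - ⅒*(-6) = -2 + ⅗ = -7/5)
-157*l(-12, d) + 21 = -157*(-7/5) + 21 = 1099/5 + 21 = 1204/5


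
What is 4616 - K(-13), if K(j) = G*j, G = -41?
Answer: 4083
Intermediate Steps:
K(j) = -41*j
4616 - K(-13) = 4616 - (-41)*(-13) = 4616 - 1*533 = 4616 - 533 = 4083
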